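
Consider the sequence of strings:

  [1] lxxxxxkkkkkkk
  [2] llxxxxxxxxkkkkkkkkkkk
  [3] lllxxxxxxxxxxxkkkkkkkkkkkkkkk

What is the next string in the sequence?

Each string has the form l^{n} x^{3n+2} k^{4n+3} (n = 1, 2, …).
For the next term, n = 4, so the run lengths are 4, 14, 19.

llllxxxxxxxxxxxxxxkkkkkkkkkkkkkkkkkkk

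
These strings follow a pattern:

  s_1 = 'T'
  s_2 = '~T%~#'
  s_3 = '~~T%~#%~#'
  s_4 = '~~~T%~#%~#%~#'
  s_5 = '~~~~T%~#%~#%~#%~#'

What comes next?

s(k+1) = ~·s(k)·%~#, so each term gains ~ as a prefix and %~# as a suffix.
Applying this once more to ~~~~T%~#%~#%~#%~#:

~~~~~T%~#%~#%~#%~#%~#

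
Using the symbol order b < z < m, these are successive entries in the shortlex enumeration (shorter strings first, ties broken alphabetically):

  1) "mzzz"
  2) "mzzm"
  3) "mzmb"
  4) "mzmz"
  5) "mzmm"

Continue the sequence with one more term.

The successor of mzmm increments the rightmost position that isn't already m and resets every position after it to b.

mmbb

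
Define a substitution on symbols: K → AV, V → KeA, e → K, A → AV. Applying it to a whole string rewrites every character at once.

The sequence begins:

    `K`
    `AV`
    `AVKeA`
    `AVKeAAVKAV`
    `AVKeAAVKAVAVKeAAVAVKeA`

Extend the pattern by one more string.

AVKeAAVKAVAVKeAAVAVKeAAVKeAAVKAVAVKeAAVKeAAVKAV

Applying the rule to each of the 22 symbols of AVKeAAVKAVAVKeAAVAVKeA gives the pieces AV KeA AV K AV AV KeA AV AV KeA AV KeA AV K AV AV KeA AV KeA AV K AV, which concatenate to the answer.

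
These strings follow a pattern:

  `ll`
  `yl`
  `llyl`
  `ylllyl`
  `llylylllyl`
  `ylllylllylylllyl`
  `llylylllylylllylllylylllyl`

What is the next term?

Each term (from the third on) is the two preceding terms concatenated in order: term 3 = ll·yl = llyl.
The next term joins ylllylllylylllyl and llylylllylylllylllylylllyl.

ylllylllylylllylllylylllylylllylllylylllyl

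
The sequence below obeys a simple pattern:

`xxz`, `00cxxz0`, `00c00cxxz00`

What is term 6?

00c00c00c00c00cxxz00000

Every step adds 00c to the front and 0 to the end of the previous string.
From 00c00cxxz00, 3 further steps: 00c00cxxz00 → 00c00c00cxxz000 → 00c00c00c00cxxz0000 → (answer).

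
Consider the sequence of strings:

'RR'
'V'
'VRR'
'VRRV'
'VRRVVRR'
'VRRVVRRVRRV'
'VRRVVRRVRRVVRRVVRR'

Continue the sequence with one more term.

Each term (from the third on) is the previous term followed by the one before it: term 3 = V·RR = VRR.
So term 8 is VRRVVRRVRRVVRRVVRR·VRRVVRRVRRV.

VRRVVRRVRRVVRRVVRRVRRVVRRVRRV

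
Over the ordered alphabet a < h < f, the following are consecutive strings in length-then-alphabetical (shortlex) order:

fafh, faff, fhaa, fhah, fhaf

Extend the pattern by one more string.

Find the rightmost character of fhaf below f, bump it to the next letter, and reset everything to its right to a.

fhha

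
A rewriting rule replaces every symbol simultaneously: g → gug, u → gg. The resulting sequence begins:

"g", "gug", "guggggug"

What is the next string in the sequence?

guggggugguggugguggggug

Apply φ to guggggug symbol by symbol: g→gug, u→gg, g→gug, g→gug, g→gug, g→gug, u→gg, g→gug; joined: gug gg gug gug gug gug gg gug.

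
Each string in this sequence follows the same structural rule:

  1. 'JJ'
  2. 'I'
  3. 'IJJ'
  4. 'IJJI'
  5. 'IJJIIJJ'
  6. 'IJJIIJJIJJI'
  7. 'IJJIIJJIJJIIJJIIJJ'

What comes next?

From term 3 onward, concatenate the last term with the second-to-last: I·JJ = IJJ, IJJ·I = IJJI, …
So term 8 is IJJIIJJIJJIIJJIIJJ·IJJIIJJIJJI.

IJJIIJJIJJIIJJIIJJIJJIIJJIJJI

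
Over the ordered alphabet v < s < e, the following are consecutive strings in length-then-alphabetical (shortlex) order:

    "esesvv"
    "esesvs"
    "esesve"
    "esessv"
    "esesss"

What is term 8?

eseses

Continuing the enumeration 3 steps past esesss: esesss → esesse → esesev → (answer).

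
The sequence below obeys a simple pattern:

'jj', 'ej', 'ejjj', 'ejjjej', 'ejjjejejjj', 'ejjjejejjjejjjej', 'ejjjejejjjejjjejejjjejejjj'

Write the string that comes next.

ejjjejejjjejjjejejjjejejjjejjjejejjjejjjej

This is a Fibonacci-style word recurrence s(k) = s(k−1)·s(k−2): e.g. ej·jj = ejjj.
The next term joins ejjjejejjjejjjejejjjejejjj and ejjjejejjjejjjej.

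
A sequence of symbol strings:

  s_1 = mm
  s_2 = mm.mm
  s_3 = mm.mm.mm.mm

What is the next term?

s(k+1) = s(k)·.·s(k) — each term doubles the last with '.' between the halves.
Doubling mm.mm.mm.mm with '.' between the halves:

mm.mm.mm.mm.mm.mm.mm.mm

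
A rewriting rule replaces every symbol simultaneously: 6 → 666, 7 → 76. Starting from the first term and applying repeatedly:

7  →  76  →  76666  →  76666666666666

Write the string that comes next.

Rewriting the 14 symbols of 76666666666666 one by one yields 76 666 666 666 666 666 666 666 666 666 666 666 666 666; concatenated:

76666666666666666666666666666666666666666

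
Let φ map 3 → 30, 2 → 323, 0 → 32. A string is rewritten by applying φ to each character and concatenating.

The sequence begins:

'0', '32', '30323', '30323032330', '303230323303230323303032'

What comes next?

30323032330323032330303230323303230323303032303230323

Replace each of the 24 characters of 303230323303230323303032 in place — 30 32 30 323 30 32 30 323 30 30 32 30 323 30 32 30 323 30 30 32 30 32 30 323 — and concatenate.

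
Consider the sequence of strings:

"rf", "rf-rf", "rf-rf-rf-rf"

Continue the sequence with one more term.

Every step duplicates the string with '-' between the halves.
One more doubling of rf-rf-rf-rf gives the answer.

rf-rf-rf-rf-rf-rf-rf-rf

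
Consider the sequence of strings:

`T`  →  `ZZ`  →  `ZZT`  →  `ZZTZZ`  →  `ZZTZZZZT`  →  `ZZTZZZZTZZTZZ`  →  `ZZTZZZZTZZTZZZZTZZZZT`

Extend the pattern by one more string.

ZZTZZZZTZZTZZZZTZZZZTZZTZZZZTZZTZZ

This is a Fibonacci-style word recurrence s(k) = s(k−1)·s(k−2): e.g. ZZ·T = ZZT.
Continuing: ZZTZZZZTZZTZZZZTZZZZT · ZZTZZZZTZZTZZ gives term 8.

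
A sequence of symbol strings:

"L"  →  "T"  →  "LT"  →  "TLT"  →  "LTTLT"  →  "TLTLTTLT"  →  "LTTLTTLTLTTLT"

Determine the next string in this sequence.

TLTLTTLTLTTLTTLTLTTLT

Each term (from the third on) is the two preceding terms concatenated in order: term 3 = L·T = LT.
Continuing: TLTLTTLT · LTTLTTLTLTTLT gives term 8.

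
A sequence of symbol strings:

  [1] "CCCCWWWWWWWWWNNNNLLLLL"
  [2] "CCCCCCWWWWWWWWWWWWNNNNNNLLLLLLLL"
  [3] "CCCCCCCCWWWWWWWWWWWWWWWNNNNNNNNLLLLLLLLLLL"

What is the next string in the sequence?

Term n consists of 2n C's, followed by 3n+3 W's, followed by 2n N's, followed by 3n-1 L's, where the shown terms are n = 2, 3, 4.
Setting n = 5 gives 10, 18, 10, 14 characters in each block.

CCCCCCCCCCWWWWWWWWWWWWWWWWWWNNNNNNNNNNLLLLLLLLLLLLLL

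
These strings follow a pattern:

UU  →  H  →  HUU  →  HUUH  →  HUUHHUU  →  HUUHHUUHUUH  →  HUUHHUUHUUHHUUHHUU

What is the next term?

This is a Fibonacci-style word recurrence s(k) = s(k−1)·s(k−2): e.g. H·UU = HUU.
So term 8 is HUUHHUUHUUHHUUHHUU·HUUHHUUHUUH.

HUUHHUUHUUHHUUHHUUHUUHHUUHUUH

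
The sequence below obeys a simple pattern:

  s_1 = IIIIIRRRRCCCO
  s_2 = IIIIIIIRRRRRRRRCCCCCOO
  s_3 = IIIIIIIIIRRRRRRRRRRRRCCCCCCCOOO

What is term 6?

IIIIIIIIIIIIIIIRRRRRRRRRRRRRRRRRRRRRRRRCCCCCCCCCCCCCOOOOOO

Term n consists of 2n+3 I's, followed by 4n R's, followed by 2n+1 C's, followed by n O's (n = 1, 2, …).
Setting n = 6 gives 15, 24, 13, 6 characters in each block.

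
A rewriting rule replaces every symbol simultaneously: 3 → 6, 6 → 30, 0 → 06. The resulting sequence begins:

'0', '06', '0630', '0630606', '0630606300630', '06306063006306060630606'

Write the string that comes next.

063060630063060606306063006300630606300630

Replace each of the 23 characters of 06306063006306060630606 in place — 06 30 6 06 30 06 30 6 06 06 30 6 06 30 06 30 06 30 6 06 30 06 30 — and concatenate.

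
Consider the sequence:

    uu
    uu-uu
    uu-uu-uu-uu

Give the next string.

s(k+1) = s(k)·-·s(k) — each term doubles the last with '-' between the halves.
Doubling uu-uu-uu-uu with '-' between the halves:

uu-uu-uu-uu-uu-uu-uu-uu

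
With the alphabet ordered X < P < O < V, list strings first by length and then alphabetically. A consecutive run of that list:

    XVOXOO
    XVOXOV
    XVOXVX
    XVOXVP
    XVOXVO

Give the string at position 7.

XVOPXX

Advancing 2 positions from XVOXVO through XVOXVO → XVOXVV reaches term 7.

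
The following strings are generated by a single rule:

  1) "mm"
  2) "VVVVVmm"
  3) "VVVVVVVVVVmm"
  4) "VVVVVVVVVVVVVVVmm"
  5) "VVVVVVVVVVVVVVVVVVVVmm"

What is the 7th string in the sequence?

VVVVVVVVVVVVVVVVVVVVVVVVVVVVVVmm

Each term is the previous one with VVVVV prepended.
From VVVVVVVVVVVVVVVVVVVVmm, 2 further steps: VVVVVVVVVVVVVVVVVVVVmm → VVVVVVVVVVVVVVVVVVVVVVVVVmm → (answer).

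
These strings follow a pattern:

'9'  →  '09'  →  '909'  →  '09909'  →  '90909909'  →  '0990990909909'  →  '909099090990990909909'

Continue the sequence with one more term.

From term 3 onward, concatenate the second-to-last term with the last: 9·09 = 909, 09·909 = 09909, …
The next term joins 0990990909909 and 909099090990990909909.

0990990909909909099090990990909909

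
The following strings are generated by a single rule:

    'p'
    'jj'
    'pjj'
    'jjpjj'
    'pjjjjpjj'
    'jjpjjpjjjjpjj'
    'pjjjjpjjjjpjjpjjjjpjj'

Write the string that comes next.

From term 3 onward, concatenate the second-to-last term with the last: p·jj = pjj, jj·pjj = jjpjj, …
Continuing: jjpjjpjjjjpjj · pjjjjpjjjjpjjpjjjjpjj gives term 8.

jjpjjpjjjjpjjpjjjjpjjjjpjjpjjjjpjj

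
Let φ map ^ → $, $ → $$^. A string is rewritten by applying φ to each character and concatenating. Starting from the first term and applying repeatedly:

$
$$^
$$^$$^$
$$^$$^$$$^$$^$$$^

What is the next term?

$$^$$^$$$^$$^$$$^$$^$$^$$$^$$^$$$^$$^$$^$

φ($$^$$^$$$^$$^$$$^) expands symbol-by-symbol to $$^ $$^ $ $$^ $$^ $ $$^ $$^ $$^ $ $$^ $$^ $ $$^ $$^ $$^ $; joining the 17 pieces gives the next term.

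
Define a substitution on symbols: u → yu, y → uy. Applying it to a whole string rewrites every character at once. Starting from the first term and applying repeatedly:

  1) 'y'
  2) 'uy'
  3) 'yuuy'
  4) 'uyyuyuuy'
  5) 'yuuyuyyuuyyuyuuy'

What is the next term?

φ(yuuyuyyuuyyuyuuy) expands symbol-by-symbol to uy yu yu uy yu uy uy yu yu uy uy yu uy yu yu uy; joining the 16 pieces gives the next term.

uyyuyuuyyuuyuyyuyuuyuyyuuyyuyuuy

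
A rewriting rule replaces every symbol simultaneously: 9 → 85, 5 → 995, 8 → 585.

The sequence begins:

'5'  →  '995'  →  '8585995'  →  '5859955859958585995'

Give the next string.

Applying the rule to each of the 19 symbols of 5859955859958585995 gives the pieces 995 585 995 85 85 995 995 585 995 85 85 995 585 995 585 995 85 85 995, which concatenate to the answer.

995585995858599599558599585859955859955859958585995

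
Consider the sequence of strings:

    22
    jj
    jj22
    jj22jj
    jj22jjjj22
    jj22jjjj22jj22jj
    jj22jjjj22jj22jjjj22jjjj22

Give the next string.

Each term (from the third on) is the previous term followed by the one before it: term 3 = jj·22 = jj22.
The next term joins jj22jjjj22jj22jjjj22jjjj22 and jj22jjjj22jj22jj.

jj22jjjj22jj22jjjj22jjjj22jj22jjjj22jj22jj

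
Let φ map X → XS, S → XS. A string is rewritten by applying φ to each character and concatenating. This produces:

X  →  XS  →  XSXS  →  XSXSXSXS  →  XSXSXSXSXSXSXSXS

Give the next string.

Rewriting the 16 symbols of XSXSXSXSXSXSXSXS one by one yields XS XS XS XS XS XS XS XS XS XS XS XS XS XS XS XS; concatenated:

XSXSXSXSXSXSXSXSXSXSXSXSXSXSXSXS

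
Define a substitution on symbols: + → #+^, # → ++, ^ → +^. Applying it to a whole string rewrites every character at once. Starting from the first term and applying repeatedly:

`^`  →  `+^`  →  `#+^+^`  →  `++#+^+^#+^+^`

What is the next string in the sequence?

Apply φ to ++#+^+^#+^+^ symbol by symbol: +→#+^, +→#+^, #→++, +→#+^, ^→+^, +→#+^, ^→+^, #→++, +→#+^, ^→+^, +→#+^, ^→+^; joined: #+^ #+^ ++ #+^ +^ #+^ +^ ++ #+^ +^ #+^ +^.

#+^#+^++#+^+^#+^+^++#+^+^#+^+^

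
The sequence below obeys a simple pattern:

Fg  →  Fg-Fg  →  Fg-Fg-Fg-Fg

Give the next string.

Fg-Fg-Fg-Fg-Fg-Fg-Fg-Fg

Every step duplicates the string with '-' between the halves.
One more doubling of Fg-Fg-Fg-Fg gives the answer.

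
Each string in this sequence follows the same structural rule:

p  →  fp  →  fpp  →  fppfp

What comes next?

From term 3 onward, concatenate the last term with the second-to-last: fp·p = fpp, fpp·fp = fppfp, …
So term 5 is fppfp·fpp.

fppfpfpp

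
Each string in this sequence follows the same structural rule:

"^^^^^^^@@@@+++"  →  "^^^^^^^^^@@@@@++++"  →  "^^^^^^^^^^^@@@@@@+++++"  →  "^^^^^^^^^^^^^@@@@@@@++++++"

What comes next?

^^^^^^^^^^^^^^^@@@@@@@@+++++++

Each string has the form ^^{2n+1} @^{n+1} +^{n}, where the shown terms are n = 3, 4, 5, 6.
For the next term, n = 7, so the run lengths are 15, 8, 7.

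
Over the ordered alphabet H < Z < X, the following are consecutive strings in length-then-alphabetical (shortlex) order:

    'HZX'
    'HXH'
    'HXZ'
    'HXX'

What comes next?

ZHH

Treat HXX as a base-3 numeral over the given alphabet and add one, carrying through any trailing X's.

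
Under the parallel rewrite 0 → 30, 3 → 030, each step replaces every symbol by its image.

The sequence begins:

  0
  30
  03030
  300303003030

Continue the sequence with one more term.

Apply φ to 300303003030 symbol by symbol: 3→030, 0→30, 0→30, 3→030, 0→30, 3→030, 0→30, 0→30, 3→030, 0→30, 3→030, 0→30; joined: 030 30 30 030 30 030 30 30 030 30 030 30.

03030300303003030300303003030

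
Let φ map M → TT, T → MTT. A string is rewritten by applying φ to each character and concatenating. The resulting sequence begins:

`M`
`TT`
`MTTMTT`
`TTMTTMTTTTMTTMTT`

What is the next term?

Rewriting the 16 symbols of TTMTTMTTTTMTTMTT one by one yields MTT MTT TT MTT MTT TT MTT MTT MTT MTT TT MTT MTT TT MTT MTT; concatenated:

MTTMTTTTMTTMTTTTMTTMTTMTTMTTTTMTTMTTTTMTTMTT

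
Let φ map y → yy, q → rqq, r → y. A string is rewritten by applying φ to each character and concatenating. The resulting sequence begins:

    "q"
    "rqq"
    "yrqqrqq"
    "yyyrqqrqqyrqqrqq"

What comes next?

Rewriting the 16 symbols of yyyrqqrqqyrqqrqq one by one yields yy yy yy y rqq rqq y rqq rqq yy y rqq rqq y rqq rqq; concatenated:

yyyyyyyrqqrqqyrqqrqqyyyrqqrqqyrqqrqq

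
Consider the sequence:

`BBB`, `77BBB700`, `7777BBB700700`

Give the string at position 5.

77777777BBB700700700700

Each term wraps the previous one in 77 on the left and 700 on the right.
From 7777BBB700700, 2 further steps: 7777BBB700700 → 777777BBB700700700 → (answer).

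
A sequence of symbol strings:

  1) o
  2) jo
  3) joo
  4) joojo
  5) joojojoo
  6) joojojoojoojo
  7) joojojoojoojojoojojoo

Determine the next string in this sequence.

From term 3 onward, concatenate the last term with the second-to-last: jo·o = joo, joo·jo = joojo, …
So term 8 is joojojoojoojojoojojoo·joojojoojoojo.

joojojoojoojojoojojoojoojojoojoojo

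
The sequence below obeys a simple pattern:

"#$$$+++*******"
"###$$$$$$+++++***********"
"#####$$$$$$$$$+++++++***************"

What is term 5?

Term n consists of 2n-1 #'s, followed by 3n $'s, followed by 2n+1 +'s, followed by 4n+3 *'s (n = 1, 2, …).
For term 5, n = 5, so the run lengths are 9, 15, 11, 23.

#########$$$$$$$$$$$$$$$+++++++++++***********************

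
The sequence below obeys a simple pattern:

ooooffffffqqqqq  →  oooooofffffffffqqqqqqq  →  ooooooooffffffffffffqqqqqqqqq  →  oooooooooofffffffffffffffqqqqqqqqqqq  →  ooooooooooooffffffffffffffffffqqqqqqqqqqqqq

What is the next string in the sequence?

Each string has the form o^{2n} f^{3n} q^{2n+1}, where the shown terms are n = 2, 3, 4, 5, 6.
Setting n = 7 gives 14, 21, 15 characters in each block.

oooooooooooooofffffffffffffffffffffqqqqqqqqqqqqqqq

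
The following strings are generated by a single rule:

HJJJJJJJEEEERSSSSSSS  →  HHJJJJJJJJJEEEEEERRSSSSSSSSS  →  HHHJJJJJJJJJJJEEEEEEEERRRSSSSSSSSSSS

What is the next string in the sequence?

Term n consists of n-1 H's, followed by 2n+3 J's, followed by 2n E's, followed by n-1 R's, followed by 2n+3 S's, where the shown terms are n = 2, 3, 4.
At n = 5 the blocks have lengths 4, 13, 10, 4, 13.

HHHHJJJJJJJJJJJJJEEEEEEEEEERRRRSSSSSSSSSSSSS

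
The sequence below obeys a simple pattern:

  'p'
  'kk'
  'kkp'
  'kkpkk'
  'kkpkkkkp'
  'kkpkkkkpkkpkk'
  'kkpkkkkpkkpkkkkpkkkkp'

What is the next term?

kkpkkkkpkkpkkkkpkkkkpkkpkkkkpkkpkk

This is a Fibonacci-style word recurrence s(k) = s(k−1)·s(k−2): e.g. kk·p = kkp.
So term 8 is kkpkkkkpkkpkkkkpkkkkp·kkpkkkkpkkpkk.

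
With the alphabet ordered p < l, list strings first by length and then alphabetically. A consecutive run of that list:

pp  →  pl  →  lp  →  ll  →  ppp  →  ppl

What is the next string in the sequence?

The successor of ppl increments the rightmost position that isn't already l and resets every position after it to p.

plp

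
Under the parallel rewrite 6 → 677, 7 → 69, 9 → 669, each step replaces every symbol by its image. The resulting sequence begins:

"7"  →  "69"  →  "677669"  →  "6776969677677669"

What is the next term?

Applying the rule to each of the 16 symbols of 6776969677677669 gives the pieces 677 69 69 677 669 677 669 677 69 69 677 69 69 677 677 669, which concatenate to the answer.

677696967766967766967769696776969677677669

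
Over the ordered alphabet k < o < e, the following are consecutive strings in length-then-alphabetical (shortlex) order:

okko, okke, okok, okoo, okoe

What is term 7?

Continuing the enumeration 2 steps past okoe: okoe → okek → (answer).

okeo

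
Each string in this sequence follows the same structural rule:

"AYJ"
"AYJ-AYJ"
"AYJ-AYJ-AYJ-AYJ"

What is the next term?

AYJ-AYJ-AYJ-AYJ-AYJ-AYJ-AYJ-AYJ

Every step duplicates the string with '-' between the halves.
One more doubling of AYJ-AYJ-AYJ-AYJ gives the answer.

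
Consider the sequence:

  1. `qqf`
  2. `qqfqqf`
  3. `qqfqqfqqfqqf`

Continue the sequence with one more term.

s(k+1) = s(k)·s(k) — each term doubles the last.
One more doubling of qqfqqfqqfqqf gives the answer.

qqfqqfqqfqqfqqfqqfqqfqqf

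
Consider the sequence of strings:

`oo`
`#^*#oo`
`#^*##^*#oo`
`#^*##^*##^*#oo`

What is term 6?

#^*##^*##^*##^*##^*#oo

Each term is the previous one with #^*# prepended.
From #^*##^*##^*#oo, 2 further steps: #^*##^*##^*#oo → #^*##^*##^*##^*#oo → (answer).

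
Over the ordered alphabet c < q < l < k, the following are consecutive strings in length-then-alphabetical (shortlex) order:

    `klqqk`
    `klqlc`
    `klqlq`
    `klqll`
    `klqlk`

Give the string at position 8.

klqkl

Advancing 3 positions from klqlk through klqlk → klqkc → klqkq reaches term 8.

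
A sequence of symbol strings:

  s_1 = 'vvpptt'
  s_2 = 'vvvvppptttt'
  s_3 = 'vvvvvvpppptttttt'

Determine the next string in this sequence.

Reading off run lengths: v runs 2, 4, 6; p runs 2, 3, 4; t runs 2, 4, 6 — each is linear in n (n = 1, 2, …).
Setting n = 4 gives 8, 5, 8 characters in each block.

vvvvvvvvppppptttttttt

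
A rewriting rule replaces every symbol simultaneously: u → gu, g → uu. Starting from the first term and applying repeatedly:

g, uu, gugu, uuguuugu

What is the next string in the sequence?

guguuuguguguuugu

Apply φ to uuguuugu symbol by symbol: u→gu, u→gu, g→uu, u→gu, u→gu, u→gu, g→uu, u→gu; joined: gu gu uu gu gu gu uu gu.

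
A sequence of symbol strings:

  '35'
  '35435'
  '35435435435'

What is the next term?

35435435435435435435435

Each string is two copies of the previous one joined by '4'.
One more doubling of 35435435435 gives the answer.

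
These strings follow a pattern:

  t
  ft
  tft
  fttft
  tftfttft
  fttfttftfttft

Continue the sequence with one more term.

tftfttftfttfttftfttft

This is a Fibonacci-style word recurrence s(k) = s(k−2)·s(k−1): e.g. t·ft = tft.
Continuing: tftfttft · fttfttftfttft gives term 7.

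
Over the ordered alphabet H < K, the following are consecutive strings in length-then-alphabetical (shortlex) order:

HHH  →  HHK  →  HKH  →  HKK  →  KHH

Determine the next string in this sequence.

KHK

The successor of KHH increments the rightmost position that isn't already K and resets every position after it to H.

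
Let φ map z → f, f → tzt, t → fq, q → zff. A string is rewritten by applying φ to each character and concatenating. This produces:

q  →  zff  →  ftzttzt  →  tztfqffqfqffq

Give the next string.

Rewriting the 13 symbols of tztfqffqfqffq one by one yields fq f fq tzt zff tzt tzt zff tzt zff tzt tzt zff; concatenated:

fqffqtztzfftzttztzfftztzfftzttztzff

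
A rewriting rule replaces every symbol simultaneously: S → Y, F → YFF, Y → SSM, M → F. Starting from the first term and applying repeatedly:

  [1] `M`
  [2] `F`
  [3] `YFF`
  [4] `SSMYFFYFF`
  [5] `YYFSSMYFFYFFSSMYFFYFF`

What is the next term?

Rewriting the 21 symbols of YYFSSMYFFYFFSSMYFFYFF one by one yields SSM SSM YFF Y Y F SSM YFF YFF SSM YFF YFF Y Y F SSM YFF YFF SSM YFF YFF; concatenated:

SSMSSMYFFYYFSSMYFFYFFSSMYFFYFFYYFSSMYFFYFFSSMYFFYFF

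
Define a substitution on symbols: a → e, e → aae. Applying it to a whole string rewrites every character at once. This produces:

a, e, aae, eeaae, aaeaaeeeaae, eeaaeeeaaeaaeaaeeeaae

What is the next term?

aaeaaeeeaaeaaeaaeeeaaeeeaaeeeaaeaaeaaeeeaae

Replace each of the 21 characters of eeaaeeeaaeaaeaaeeeaae in place — aae aae e e aae aae aae e e aae e e aae e e aae aae aae e e aae — and concatenate.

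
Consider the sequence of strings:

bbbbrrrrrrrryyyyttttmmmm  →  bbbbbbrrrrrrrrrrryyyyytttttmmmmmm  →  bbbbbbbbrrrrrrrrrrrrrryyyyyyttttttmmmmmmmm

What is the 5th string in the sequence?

Each string has the form b^{2n} r^{3n+2} y^{n+2} t^{n+2} m^{2n}, where the shown terms are n = 2, 3, 4.
For term 5, n = 6, so the run lengths are 12, 20, 8, 8, 12.

bbbbbbbbbbbbrrrrrrrrrrrrrrrrrrrryyyyyyyyttttttttmmmmmmmmmmmm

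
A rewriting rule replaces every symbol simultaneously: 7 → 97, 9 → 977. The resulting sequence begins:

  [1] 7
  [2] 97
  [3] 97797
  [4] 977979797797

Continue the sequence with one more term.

97797979779797797977979797797

Expanding 977979797797: 9→977, 7→97, 7→97, 9→977, 7→97, 9→977, 7→97, 9→977, 7→97, 7→97, 9→977, 7→97. Concatenated: 977 97 97 977 97 977 97 977 97 97 977 97.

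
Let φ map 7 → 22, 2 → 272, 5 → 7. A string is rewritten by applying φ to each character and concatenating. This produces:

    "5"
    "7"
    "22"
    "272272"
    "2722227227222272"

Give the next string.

27222272272272272222722722227227227227222272

Replace each of the 16 characters of 2722227227222272 in place — 272 22 272 272 272 272 22 272 272 22 272 272 272 272 22 272 — and concatenate.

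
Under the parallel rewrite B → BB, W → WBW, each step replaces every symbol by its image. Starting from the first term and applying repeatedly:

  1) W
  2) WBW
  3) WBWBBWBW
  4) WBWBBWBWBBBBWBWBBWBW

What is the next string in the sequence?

Rewriting the 20 symbols of WBWBBWBWBBBBWBWBBWBW one by one yields WBW BB WBW BB BB WBW BB WBW BB BB BB BB WBW BB WBW BB BB WBW BB WBW; concatenated:

WBWBBWBWBBBBWBWBBWBWBBBBBBBBWBWBBWBWBBBBWBWBBWBW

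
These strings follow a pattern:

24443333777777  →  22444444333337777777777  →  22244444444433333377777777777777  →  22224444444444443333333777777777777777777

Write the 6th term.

22222244444444444444444433333333377777777777777777777777777

The n-th term is n 2's then 3n 4's then n+3 3's then 4n+2 7's (n = 1, 2, …).
Setting n = 6 gives 6, 18, 9, 26 characters in each block.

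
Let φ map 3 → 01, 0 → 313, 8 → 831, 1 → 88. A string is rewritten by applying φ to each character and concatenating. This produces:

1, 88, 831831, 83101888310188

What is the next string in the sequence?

831018831388831831831018831388831831

φ(83101888310188) expands symbol-by-symbol to 831 01 88 313 88 831 831 831 01 88 313 88 831 831; joining the 14 pieces gives the next term.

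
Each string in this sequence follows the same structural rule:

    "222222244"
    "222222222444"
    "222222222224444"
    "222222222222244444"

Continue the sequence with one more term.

Each string has the form 2^{2n+1} 4^{n-1}, where the shown terms are n = 3, 4, 5, 6.
At n = 7 the blocks have lengths 15, 6.

222222222222222444444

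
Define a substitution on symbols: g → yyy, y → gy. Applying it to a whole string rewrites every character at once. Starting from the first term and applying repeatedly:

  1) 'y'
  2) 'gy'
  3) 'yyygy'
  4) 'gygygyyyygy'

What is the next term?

Apply φ to gygygyyyygy symbol by symbol: g→yyy, y→gy, g→yyy, y→gy, g→yyy, y→gy, y→gy, y→gy, y→gy, g→yyy, y→gy; joined: yyy gy yyy gy yyy gy gy gy gy yyy gy.

yyygyyyygyyyygygygygyyyygy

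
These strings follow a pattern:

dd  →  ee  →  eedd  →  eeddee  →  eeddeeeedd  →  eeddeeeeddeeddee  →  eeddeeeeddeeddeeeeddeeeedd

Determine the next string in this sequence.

Each term (from the third on) is the previous term followed by the one before it: term 3 = ee·dd = eedd.
Continuing: eeddeeeeddeeddeeeeddeeeedd · eeddeeeeddeeddee gives term 8.

eeddeeeeddeeddeeeeddeeeeddeeddeeeeddeeddee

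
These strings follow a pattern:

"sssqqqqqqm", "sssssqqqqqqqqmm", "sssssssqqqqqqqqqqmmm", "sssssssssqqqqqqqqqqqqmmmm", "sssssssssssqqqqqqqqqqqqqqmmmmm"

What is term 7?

Each string has the form s^{2n-1} q^{2n+2} m^{n-1}, where the shown terms are n = 2, 3, 4, 5, 6.
At n = 8 the blocks have lengths 15, 18, 7.

sssssssssssssssqqqqqqqqqqqqqqqqqqmmmmmmm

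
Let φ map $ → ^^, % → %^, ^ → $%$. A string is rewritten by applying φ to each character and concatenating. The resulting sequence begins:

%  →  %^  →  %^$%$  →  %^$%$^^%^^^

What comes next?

Apply φ to %^$%$^^%^^^ symbol by symbol: %→%^, ^→$%$, $→^^, %→%^, $→^^, ^→$%$, ^→$%$, %→%^, ^→$%$, ^→$%$, ^→$%$; joined: %^ $%$ ^^ %^ ^^ $%$ $%$ %^ $%$ $%$ $%$.

%^$%$^^%^^^$%$$%$%^$%$$%$$%$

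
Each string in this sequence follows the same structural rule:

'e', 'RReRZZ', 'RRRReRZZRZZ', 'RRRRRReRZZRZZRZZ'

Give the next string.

Every step adds RR to the front and RZZ to the end of the previous string.
Applying this once more to RRRRRReRZZRZZRZZ:

RRRRRRRReRZZRZZRZZRZZ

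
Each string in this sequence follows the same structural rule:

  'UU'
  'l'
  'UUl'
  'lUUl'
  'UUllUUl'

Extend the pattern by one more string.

lUUlUUllUUl

Each term (from the third on) is the two preceding terms concatenated in order: term 3 = UU·l = UUl.
The next term joins lUUl and UUllUUl.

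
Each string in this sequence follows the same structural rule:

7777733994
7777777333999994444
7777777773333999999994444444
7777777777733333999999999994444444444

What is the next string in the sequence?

7777777777777333333999999999999994444444444444

Term n consists of 2n+3 7's, followed by n+1 3's, followed by 3n-1 9's, followed by 3n-2 4's (n = 1, 2, …).
At n = 5 the blocks have lengths 13, 6, 14, 13.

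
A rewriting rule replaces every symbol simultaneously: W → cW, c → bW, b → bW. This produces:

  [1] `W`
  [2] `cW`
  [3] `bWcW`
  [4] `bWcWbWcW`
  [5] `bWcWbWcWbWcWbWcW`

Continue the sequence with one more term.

φ(bWcWbWcWbWcWbWcW) expands symbol-by-symbol to bW cW bW cW bW cW bW cW bW cW bW cW bW cW bW cW; joining the 16 pieces gives the next term.

bWcWbWcWbWcWbWcWbWcWbWcWbWcWbWcW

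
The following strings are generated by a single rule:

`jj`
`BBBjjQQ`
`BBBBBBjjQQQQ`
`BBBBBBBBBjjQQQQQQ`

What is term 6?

BBBBBBBBBBBBBBBjjQQQQQQQQQQ

s(k+1) = BBB·s(k)·QQ, so each term gains BBB as a prefix and QQ as a suffix.
From BBBBBBBBBjjQQQQQQ, 2 further steps: BBBBBBBBBjjQQQQQQ → BBBBBBBBBBBBjjQQQQQQQQ → (answer).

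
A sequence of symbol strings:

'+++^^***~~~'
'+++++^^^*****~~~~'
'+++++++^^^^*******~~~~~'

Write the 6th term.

Term n consists of 2n+1 +'s, followed by n+1 ^'s, followed by 2n+1 *'s, followed by n+2 ~'s (n = 1, 2, …).
At n = 6 the blocks have lengths 13, 7, 13, 8.

+++++++++++++^^^^^^^*************~~~~~~~~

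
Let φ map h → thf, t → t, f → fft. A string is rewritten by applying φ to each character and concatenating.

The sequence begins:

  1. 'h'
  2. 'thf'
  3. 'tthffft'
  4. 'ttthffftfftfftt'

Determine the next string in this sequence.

Applying the rule to each of the 15 symbols of ttthffftfftfftt gives the pieces t t t thf fft fft fft t fft fft t fft fft t t, which concatenate to the answer.

tttthffftfftffttfftffttfftffttt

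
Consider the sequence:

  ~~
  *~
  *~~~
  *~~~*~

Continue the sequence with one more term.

This is a Fibonacci-style word recurrence s(k) = s(k−1)·s(k−2): e.g. *~·~~ = *~~~.
So term 5 is *~~~*~·*~~~.

*~~~*~*~~~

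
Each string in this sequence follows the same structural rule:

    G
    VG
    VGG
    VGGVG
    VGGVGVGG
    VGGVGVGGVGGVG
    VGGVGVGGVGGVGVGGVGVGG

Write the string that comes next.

VGGVGVGGVGGVGVGGVGVGGVGGVGVGGVGGVG

From term 3 onward, concatenate the last term with the second-to-last: VG·G = VGG, VGG·VG = VGGVG, …
Continuing: VGGVGVGGVGGVGVGGVGVGG · VGGVGVGGVGGVG gives term 8.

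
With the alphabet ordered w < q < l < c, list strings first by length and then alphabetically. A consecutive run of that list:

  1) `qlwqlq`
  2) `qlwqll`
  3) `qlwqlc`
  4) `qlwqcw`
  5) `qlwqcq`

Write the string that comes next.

The successor of qlwqcq increments the rightmost position that isn't already c and resets every position after it to w.

qlwqcl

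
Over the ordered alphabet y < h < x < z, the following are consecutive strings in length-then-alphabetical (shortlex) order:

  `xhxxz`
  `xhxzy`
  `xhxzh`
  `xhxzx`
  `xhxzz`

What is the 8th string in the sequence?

xhzyx

Continuing the enumeration 3 steps past xhxzz: xhxzz → xhzyy → xhzyh → (answer).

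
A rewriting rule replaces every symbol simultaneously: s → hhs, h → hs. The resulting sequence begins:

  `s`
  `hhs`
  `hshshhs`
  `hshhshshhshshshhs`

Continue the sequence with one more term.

Replace each of the 17 characters of hshhshshhshshshhs in place — hs hhs hs hs hhs hs hhs hs hs hhs hs hhs hs hhs hs hs hhs — and concatenate.

hshhshshshhshshhshshshhshshhshshhshshshhs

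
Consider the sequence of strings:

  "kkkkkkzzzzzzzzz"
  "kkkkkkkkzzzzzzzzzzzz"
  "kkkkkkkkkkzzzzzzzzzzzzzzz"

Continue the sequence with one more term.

kkkkkkkkkkkkzzzzzzzzzzzzzzzzzz

Reading off run lengths: k runs 6, 8, 10; z runs 9, 12, 15 — each is linear in n, where the shown terms are n = 3, 4, 5.
Setting n = 6 gives 12, 18 characters in each block.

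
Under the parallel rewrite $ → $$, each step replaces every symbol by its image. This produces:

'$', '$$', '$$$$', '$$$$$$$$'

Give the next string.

$$$$$$$$$$$$$$$$

Apply φ to $$$$$$$$ symbol by symbol: $→$$, $→$$, $→$$, $→$$, $→$$, $→$$, $→$$, $→$$; joined: $$ $$ $$ $$ $$ $$ $$ $$.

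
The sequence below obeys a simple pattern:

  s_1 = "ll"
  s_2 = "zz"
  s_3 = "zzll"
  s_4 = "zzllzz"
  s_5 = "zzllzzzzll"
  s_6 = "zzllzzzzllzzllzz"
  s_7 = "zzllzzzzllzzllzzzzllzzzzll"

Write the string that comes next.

This is a Fibonacci-style word recurrence s(k) = s(k−1)·s(k−2): e.g. zz·ll = zzll.
Continuing: zzllzzzzllzzllzzzzllzzzzll · zzllzzzzllzzllzz gives term 8.

zzllzzzzllzzllzzzzllzzzzllzzllzzzzllzzllzz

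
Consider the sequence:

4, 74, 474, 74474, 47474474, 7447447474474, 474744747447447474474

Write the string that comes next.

7447447474474474744747447447474474

From term 3 onward, concatenate the second-to-last term with the last: 4·74 = 474, 74·474 = 74474, …
Continuing: 7447447474474 · 474744747447447474474 gives term 8.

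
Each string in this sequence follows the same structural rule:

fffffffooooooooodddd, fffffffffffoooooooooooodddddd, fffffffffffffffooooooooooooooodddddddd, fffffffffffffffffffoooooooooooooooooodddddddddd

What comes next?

fffffffffffffffffffffffooooooooooooooooooooodddddddddddd

Reading off run lengths: f runs 7, 11, 15, 19; o runs 9, 12, 15, 18; d runs 4, 6, 8, 10 — each is linear in n, where the shown terms are n = 2, 3, 4, 5.
At n = 6 the blocks have lengths 23, 21, 12.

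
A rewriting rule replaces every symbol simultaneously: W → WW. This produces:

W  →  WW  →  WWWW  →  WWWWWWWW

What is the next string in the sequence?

Expanding WWWWWWWW: W→WW, W→WW, W→WW, W→WW, W→WW, W→WW, W→WW, W→WW. Concatenated: WW WW WW WW WW WW WW WW.

WWWWWWWWWWWWWWWW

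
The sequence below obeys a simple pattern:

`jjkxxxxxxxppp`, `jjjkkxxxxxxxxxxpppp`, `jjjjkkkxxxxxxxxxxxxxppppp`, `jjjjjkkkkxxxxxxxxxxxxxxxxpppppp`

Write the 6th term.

The n-th term is n-1 j's then n-2 k's then 3n-2 x's then n p's, where the shown terms are n = 3, 4, 5, 6.
Setting n = 8 gives 7, 6, 22, 8 characters in each block.

jjjjjjjkkkkkkxxxxxxxxxxxxxxxxxxxxxxpppppppp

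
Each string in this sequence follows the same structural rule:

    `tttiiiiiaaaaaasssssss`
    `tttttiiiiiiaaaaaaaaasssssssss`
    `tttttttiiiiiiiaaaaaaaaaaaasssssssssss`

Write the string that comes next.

tttttttttiiiiiiiiaaaaaaaaaaaaaaasssssssssssss

Reading off run lengths: t runs 3, 5, 7; i runs 5, 6, 7; a runs 6, 9, 12; s runs 7, 9, 11 — each is linear in n, where the shown terms are n = 2, 3, 4.
Setting n = 5 gives 9, 8, 15, 13 characters in each block.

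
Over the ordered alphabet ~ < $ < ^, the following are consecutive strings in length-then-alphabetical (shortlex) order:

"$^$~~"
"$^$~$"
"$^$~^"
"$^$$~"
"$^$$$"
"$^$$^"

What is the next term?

Treat $^$$^ as a base-3 numeral over the given alphabet and add one, carrying through any trailing ^'s.

$^$^~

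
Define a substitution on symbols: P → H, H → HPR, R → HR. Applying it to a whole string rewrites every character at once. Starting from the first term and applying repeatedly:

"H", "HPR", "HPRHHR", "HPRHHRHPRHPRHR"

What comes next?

Rewriting the 14 symbols of HPRHHRHPRHPRHR one by one yields HPR H HR HPR HPR HR HPR H HR HPR H HR HPR HR; concatenated:

HPRHHRHPRHPRHRHPRHHRHPRHHRHPRHR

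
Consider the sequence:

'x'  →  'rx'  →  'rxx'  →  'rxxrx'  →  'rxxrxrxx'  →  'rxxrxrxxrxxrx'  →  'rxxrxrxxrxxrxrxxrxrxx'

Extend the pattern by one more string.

rxxrxrxxrxxrxrxxrxrxxrxxrxrxxrxxrx

This is a Fibonacci-style word recurrence s(k) = s(k−1)·s(k−2): e.g. rx·x = rxx.
So term 8 is rxxrxrxxrxxrxrxxrxrxx·rxxrxrxxrxxrx.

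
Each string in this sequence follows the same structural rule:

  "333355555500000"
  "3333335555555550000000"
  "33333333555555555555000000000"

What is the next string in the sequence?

The n-th term is 2n 3's then 3n 5's then 2n+1 0's, where the shown terms are n = 2, 3, 4.
For the next term, n = 5, so the run lengths are 10, 15, 11.

333333333355555555555555500000000000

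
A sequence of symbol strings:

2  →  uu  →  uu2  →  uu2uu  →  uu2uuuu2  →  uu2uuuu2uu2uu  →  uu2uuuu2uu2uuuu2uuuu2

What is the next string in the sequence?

This is a Fibonacci-style word recurrence s(k) = s(k−1)·s(k−2): e.g. uu·2 = uu2.
The next term joins uu2uuuu2uu2uuuu2uuuu2 and uu2uuuu2uu2uu.

uu2uuuu2uu2uuuu2uuuu2uu2uuuu2uu2uu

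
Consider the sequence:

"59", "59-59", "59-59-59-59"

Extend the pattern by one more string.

Every step duplicates the string with '-' between the halves.
So the next term is two copies of 59-59-59-59 with '-' between the halves.

59-59-59-59-59-59-59-59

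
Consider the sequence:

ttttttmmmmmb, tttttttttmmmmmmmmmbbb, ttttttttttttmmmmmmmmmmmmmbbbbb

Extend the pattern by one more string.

tttttttttttttttmmmmmmmmmmmmmmmmmbbbbbbb

Each string has the form t^{3n+3} m^{4n+1} b^{2n-1} (n = 1, 2, …).
Setting n = 4 gives 15, 17, 7 characters in each block.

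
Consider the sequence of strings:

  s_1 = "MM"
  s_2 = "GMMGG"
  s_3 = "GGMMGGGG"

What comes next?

Each term wraps the previous one in G on the left and GG on the right.
Applying this once more to GGMMGGGG:

GGGMMGGGGGG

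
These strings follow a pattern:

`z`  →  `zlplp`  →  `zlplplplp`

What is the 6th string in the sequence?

zlplplplplplplplplplp

Every step adds lplp to the end: s(k+1) = s(k)·lplp.
From zlplplplp, 3 further steps: zlplplplp → zlplplplplplp → zlplplplplplplplp → (answer).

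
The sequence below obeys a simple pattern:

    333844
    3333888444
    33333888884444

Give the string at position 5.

Reading off run lengths: 3 runs 3, 4, 5; 8 runs 1, 3, 5; 4 runs 2, 3, 4 — each is linear in n (n = 1, 2, …).
Setting n = 5 gives 7, 9, 6 characters in each block.

3333333888888888444444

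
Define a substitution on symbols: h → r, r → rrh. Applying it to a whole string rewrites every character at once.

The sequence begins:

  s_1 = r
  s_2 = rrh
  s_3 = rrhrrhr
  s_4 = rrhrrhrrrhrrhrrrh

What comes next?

Rewriting the 17 symbols of rrhrrhrrrhrrhrrrh one by one yields rrh rrh r rrh rrh r rrh rrh rrh r rrh rrh r rrh rrh rrh r; concatenated:

rrhrrhrrrhrrhrrrhrrhrrhrrrhrrhrrrhrrhrrhr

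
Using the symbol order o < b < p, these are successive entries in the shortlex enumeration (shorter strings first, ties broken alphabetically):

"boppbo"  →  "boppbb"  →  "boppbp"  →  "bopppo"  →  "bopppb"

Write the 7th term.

bboooo

Continuing the enumeration 2 steps past bopppb: bopppb → bopppp → (answer).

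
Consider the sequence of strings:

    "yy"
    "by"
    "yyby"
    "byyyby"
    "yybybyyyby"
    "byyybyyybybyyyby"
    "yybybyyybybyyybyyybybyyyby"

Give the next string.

This is a Fibonacci-style word recurrence s(k) = s(k−2)·s(k−1): e.g. yy·by = yyby.
Continuing: byyybyyybybyyyby · yybybyyybybyyybyyybybyyyby gives term 8.

byyybyyybybyyybyyybybyyybybyyybyyybybyyyby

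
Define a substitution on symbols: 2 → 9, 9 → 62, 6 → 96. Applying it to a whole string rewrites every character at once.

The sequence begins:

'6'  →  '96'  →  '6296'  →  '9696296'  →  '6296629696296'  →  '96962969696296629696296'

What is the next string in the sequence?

φ(96962969696296629696296) expands symbol-by-symbol to 62 96 62 96 9 62 96 62 96 62 96 9 62 96 96 9 62 96 62 96 9 62 96; joining the 23 pieces gives the next term.

629662969629662966296962969696296629696296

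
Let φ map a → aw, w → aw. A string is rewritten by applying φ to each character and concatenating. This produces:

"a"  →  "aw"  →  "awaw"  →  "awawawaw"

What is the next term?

awawawawawawawaw

Expanding awawawaw: a→aw, w→aw, a→aw, w→aw, a→aw, w→aw, a→aw, w→aw. Concatenated: aw aw aw aw aw aw aw aw.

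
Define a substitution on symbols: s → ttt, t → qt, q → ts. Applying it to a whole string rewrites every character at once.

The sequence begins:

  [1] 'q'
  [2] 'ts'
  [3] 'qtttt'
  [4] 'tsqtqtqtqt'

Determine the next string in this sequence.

Apply φ to tsqtqtqtqt symbol by symbol: t→qt, s→ttt, q→ts, t→qt, q→ts, t→qt, q→ts, t→qt, q→ts, t→qt; joined: qt ttt ts qt ts qt ts qt ts qt.

qtttttsqttsqttsqttsqt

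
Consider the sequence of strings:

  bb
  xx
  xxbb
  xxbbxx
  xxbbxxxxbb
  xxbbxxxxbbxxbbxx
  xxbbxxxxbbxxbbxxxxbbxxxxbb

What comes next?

xxbbxxxxbbxxbbxxxxbbxxxxbbxxbbxxxxbbxxbbxx

From term 3 onward, concatenate the last term with the second-to-last: xx·bb = xxbb, xxbb·xx = xxbbxx, …
Continuing: xxbbxxxxbbxxbbxxxxbbxxxxbb · xxbbxxxxbbxxbbxx gives term 8.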